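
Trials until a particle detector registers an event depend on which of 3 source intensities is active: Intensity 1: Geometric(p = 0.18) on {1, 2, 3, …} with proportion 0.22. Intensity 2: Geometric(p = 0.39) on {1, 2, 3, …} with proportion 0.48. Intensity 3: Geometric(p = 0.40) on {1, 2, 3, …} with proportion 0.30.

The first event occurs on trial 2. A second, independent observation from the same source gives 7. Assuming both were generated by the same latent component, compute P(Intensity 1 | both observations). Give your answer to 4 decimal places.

P(component k | x) = w_k·f_k(x) / marginal(x), where marginal(x) = Σ_j w_j·f_j(x).
Since both observations come from the same component, the likelihood for component k is f_k(x₁)·f_k(x₂).
  p_1 = [0.18·(1−0.18)^1 = 0.18·0.82 = 0.1476] × [0.0547212] = 0.00807685
  p_2 = [0.39·(1−0.39)^1 = 0.39·0.61 = 0.2379] × [0.0200929] = 0.00478011
  p_3 = [0.40·(1−0.40)^1 = 0.40·0.6 = 0.24] × [0.0186624] = 0.00447898
Multiply by the mixture weights:
  w_1·p_1 = 0.22 × 0.00807685 = 0.00177691
  w_2·p_2 = 0.48 × 0.00478011 = 0.00229445
  w_3·p_3 = 0.30 × 0.00447898 = 0.00134369
Normaliser: 0.00177691 + 0.00229445 + 0.00134369 = 0.00541505
Responsibility of Intensity 1: 0.00177691 / 0.00541505 ≈ 0.3281

0.3281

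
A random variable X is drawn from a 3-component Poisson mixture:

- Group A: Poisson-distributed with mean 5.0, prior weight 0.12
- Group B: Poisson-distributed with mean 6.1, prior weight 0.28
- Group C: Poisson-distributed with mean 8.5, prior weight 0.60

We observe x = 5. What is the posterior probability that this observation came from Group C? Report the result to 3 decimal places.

By Bayes' theorem, P(k | x) = π_k f_k(x) / Σ_j π_j f_j(x).
Component likelihoods at x = 5:
  f_A = e^(−5.0)·5.0^5/5! = 0.175467
  f_B = e^(−6.1)·6.1^5/5! = 0.15786
  f_C = e^(−8.5)·8.5^5/5! = 0.0752333
Weight by the priors:
  π_A·f_A = 0.12 × 0.175467 = 0.0210561
  π_B·f_B = 0.28 × 0.15786 = 0.0442007
  π_C·f_C = 0.60 × 0.0752333 = 0.04514
Denominator: 0.0210561 + 0.0442007 + 0.04514 = 0.110397
So the posterior for Group C is 0.04514 / 0.110397 ≈ 0.409.

0.409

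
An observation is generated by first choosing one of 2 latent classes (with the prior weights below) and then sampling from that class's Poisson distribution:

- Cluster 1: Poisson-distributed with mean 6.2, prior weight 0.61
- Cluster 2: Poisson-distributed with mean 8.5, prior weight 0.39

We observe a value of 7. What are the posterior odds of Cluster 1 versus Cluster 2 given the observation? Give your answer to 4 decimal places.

1.7138

Since P(k|x) ∝ π_k f_k(x), the posterior odds are π_i f_i(x) / (π_j f_j(x)).
Component likelihoods at x = 7:
  p_1 = 0.141803
  p_2 = 0.129419
Odds = (0.61/0.39) × (0.141803/0.129419) = 1.5641 × 1.09569 ≈ 1.7138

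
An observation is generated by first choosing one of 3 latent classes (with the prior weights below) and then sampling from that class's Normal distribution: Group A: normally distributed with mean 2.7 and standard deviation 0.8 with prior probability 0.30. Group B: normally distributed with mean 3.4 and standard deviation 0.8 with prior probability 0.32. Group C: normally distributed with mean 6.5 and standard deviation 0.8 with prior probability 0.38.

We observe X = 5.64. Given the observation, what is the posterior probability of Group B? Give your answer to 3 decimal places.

0.029

P(component k | x) = π_k·f_k(x) / marginal(x), where marginal(x) = Σ_j π_j·f_j(x).
Evaluate each component's likelihood at the observed value:
  L_A = (1/(0.8·√(2π)))·exp(−(5.64−2.7)²/(2·0.8²)) = 0.498678·exp(-6.75281) = 0.000582252
  L_B = (1/(0.8·√(2π)))·exp(−(5.64−3.4)²/(2·0.8²)) = 0.498678·exp(-3.92000) = 0.00989431
  L_C = (1/(0.8·√(2π)))·exp(−(5.64−6.5)²/(2·0.8²)) = 0.498678·exp(-0.57781) = 0.27982
Multiply by the mixture weights:
  π_A·L_A = 0.30 × 0.000582252 = 0.000174676
  π_B·L_B = 0.32 × 0.00989431 = 0.00316618
  π_C·L_C = 0.38 × 0.27982 = 0.106332
Marginal: 0.000174676 + 0.00316618 + 0.106332 = 0.109673
P(Group B | 5.64) = 0.00316618 / 0.109673 ≈ 0.029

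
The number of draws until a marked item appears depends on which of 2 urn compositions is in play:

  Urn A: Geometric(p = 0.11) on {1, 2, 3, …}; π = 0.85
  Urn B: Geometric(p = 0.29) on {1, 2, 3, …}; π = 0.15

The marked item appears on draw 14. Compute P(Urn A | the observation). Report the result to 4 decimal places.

0.9759

Posterior ∝ prior × likelihood, so P(k | x) ∝ w_k f_k(x); normalise over all components.
Evaluate each component's likelihood at the observed value:
  L_A = 0.11·(1−0.11)^13 = 0.11·0.219821 = 0.0241804
  L_B = 0.29·(1−0.29)^13 = 0.29·0.0116509 = 0.00337875
Multiply by the mixture weights:
  w_A·L_A = 0.85 × 0.0241804 = 0.0205533
  w_B·L_B = 0.15 × 0.00337875 = 0.000506813
Normaliser: 0.0205533 + 0.000506813 = 0.0210601
P(Urn A | x) = 0.0205533 / 0.0210601 ≈ 0.9759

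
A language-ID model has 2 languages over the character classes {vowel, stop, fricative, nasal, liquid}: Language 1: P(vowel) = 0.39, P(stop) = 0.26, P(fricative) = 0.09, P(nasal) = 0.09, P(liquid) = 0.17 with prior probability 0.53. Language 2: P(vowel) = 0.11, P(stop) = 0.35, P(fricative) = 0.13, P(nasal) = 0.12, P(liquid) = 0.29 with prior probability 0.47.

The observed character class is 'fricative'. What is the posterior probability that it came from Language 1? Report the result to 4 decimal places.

By Bayes' theorem, P(k | x) = π_k f_k(x) / Σ_j π_j f_j(x).
Categorical probabilities:
  L_1 = P(fricative | comp) = 0.09
  L_2 = P(fricative | comp) = 0.13
Multiply by the mixture weights:
  π_1·L_1 = 0.53 × 0.09 = 0.0477
  π_2·L_2 = 0.47 × 0.13 = 0.0611
Normaliser: 0.0477 + 0.0611 = 0.1088
P(Language 1 | data) = 0.0477 / 0.1088 ≈ 0.4384

0.4384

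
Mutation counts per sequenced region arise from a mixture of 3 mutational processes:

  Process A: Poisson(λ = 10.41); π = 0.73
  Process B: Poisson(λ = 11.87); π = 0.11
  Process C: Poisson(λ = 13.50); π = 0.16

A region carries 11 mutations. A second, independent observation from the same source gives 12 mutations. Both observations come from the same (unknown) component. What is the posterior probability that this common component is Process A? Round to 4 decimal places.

0.7432

Posterior ∝ prior × likelihood, so P(k | x) ∝ π_k f_k(x); normalise over all components.
Since both observations come from the same component, the likelihood for component k is f_k(x₁)·f_k(x₂).
  p_A = [e^(−10.41)·10.41^11/11! = 0.117435] × [0.101875] = 0.0119636
  p_B = [e^(−11.87)·11.87^11/11! = 0.115538] × [0.114287] = 0.0132045
  p_C = [e^(−13.50)·13.50^11/11! = 0.0932267] × [0.10488] = 0.00977762
Multiply by the mixture weights:
  π_A·p_A = 0.73 × 0.0119636 = 0.00873345
  π_B·p_B = 0.11 × 0.0132045 = 0.0014525
  π_C·p_C = 0.16 × 0.00977762 = 0.00156442
Sum: 0.00873345 + 0.0014525 + 0.00156442 = 0.0117504
P(Process A | x₁,x₂) ≈ 0.7432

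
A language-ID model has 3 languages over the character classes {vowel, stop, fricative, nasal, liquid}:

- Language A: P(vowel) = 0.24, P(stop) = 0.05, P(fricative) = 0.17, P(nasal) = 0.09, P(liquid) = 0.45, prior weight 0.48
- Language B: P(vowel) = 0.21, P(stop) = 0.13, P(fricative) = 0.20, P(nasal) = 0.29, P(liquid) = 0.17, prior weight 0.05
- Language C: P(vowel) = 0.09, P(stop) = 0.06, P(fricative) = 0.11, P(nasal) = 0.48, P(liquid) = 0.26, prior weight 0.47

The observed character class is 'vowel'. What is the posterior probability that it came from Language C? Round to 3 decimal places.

P(component k | x) = π_k·f_k(x) / marginal(x), where marginal(x) = Σ_j π_j·f_j(x).
Categorical probabilities:
  f_A = P(vowel | comp) = 0.24
  f_B = P(vowel | comp) = 0.21
  f_C = P(vowel | comp) = 0.09
Weight by the priors:
  π_A·f_A = 0.48 × 0.24 = 0.1152
  π_B·f_B = 0.05 × 0.21 = 0.0105
  π_C·f_C = 0.47 × 0.09 = 0.0423
Marginal: 0.1152 + 0.0105 + 0.0423 = 0.168
Responsibility of Language C: 0.0423 / 0.168 ≈ 0.252

0.252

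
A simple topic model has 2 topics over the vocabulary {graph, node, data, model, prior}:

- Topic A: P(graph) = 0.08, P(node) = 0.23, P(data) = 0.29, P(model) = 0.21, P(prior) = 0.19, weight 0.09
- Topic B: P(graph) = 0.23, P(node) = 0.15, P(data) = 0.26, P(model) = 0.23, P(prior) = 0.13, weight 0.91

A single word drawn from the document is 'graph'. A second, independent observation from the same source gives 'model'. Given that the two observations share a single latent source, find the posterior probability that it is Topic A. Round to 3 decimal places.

0.030

Apply Bayes' rule: the posterior for each component is proportional to its prior times its likelihood at x.
Since both observations come from the same component, the likelihood for component k is f_k(x₁)·f_k(x₂).
  p_A = [0.08] × [0.21] = 0.0168
  p_B = [0.23] × [0.23] = 0.0529
Unnormalised posteriors:
  P(Z=A)·p_A = 0.09 × 0.0168 = 0.001512
  P(Z=B)·p_B = 0.91 × 0.0529 = 0.048139
Sum: 0.001512 + 0.048139 = 0.049651
So the posterior for Topic A is 0.001512 / 0.049651 ≈ 0.030.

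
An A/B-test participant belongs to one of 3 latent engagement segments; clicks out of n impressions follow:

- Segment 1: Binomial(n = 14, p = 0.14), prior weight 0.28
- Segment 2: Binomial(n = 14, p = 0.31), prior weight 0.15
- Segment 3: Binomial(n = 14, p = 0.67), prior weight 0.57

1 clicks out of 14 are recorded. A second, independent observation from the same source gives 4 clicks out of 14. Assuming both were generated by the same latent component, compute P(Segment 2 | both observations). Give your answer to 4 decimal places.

0.1525

P(component k | x) = π_k·f_k(x) / marginal(x), where marginal(x) = Σ_j π_j·f_j(x).
Since both observations come from the same component, the likelihood for component k is f_k(x₁)·f_k(x₂).
  f_1 = [C(14,1)·0.14^1·0.86^13 = 14·0.14·0.14076 = 0.27589] × [0.0851002] = 0.0234783
  f_2 = [C(14,1)·0.31^1·0.69^13 = 14·0.31·0.00803597 = 0.0348761] × [0.226137] = 0.00788678
  f_3 = [C(14,1)·0.67^1·0.33^13 = 14·0.67·5.50404e-07 = 5.16279e-06] × [0.00308939] = 1.59499e-08
Multiply by the mixture weights:
  π_1·f_1 = 0.28 × 0.0234783 = 0.00657392
  π_2·f_2 = 0.15 × 0.00788678 = 0.00118302
  π_3·f_3 = 0.57 × 1.59499e-08 = 9.09142e-09
Sum: 0.00657392 + 0.00118302 + 9.09142e-09 = 0.00775695
So the posterior for Segment 2 is 0.00118302 / 0.00775695 ≈ 0.1525.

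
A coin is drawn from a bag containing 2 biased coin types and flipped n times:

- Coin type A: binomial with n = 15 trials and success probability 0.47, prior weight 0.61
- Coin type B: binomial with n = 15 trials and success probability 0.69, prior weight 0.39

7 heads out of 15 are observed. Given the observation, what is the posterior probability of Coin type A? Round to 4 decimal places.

0.8860

The responsibility of component k is P(Z=k) f_k(x) divided by Σ_j P(Z=j) f_j(x).
Binomial probabilities:
  L_A = C(15,7)·0.47^7·0.53^8 = 6435·0.00506623·0.00622597 = 0.202974
  L_B = C(15,7)·0.69^7·0.31^8 = 6435·0.0744635·8.52891e-05 = 0.0408682
Multiply by the mixture weights:
  P(Z=A)·L_A = 0.61 × 0.202974 = 0.123814
  P(Z=B)·L_B = 0.39 × 0.0408682 = 0.0159386
Marginal: 0.123814 + 0.0159386 = 0.139753
P(Coin type A | the observation) ≈ 0.8860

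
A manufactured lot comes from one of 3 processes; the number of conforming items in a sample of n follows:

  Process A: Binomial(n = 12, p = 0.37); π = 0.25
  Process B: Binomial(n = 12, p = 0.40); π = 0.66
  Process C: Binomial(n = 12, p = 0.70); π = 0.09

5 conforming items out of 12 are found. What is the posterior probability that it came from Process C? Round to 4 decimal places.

By Bayes' theorem, P(k | x) = π_k f_k(x) / Σ_j π_j f_j(x).
Binomial probabilities:
  p_A = C(12,5)·0.37^5·0.63^7 = 792·0.0069344·0.0393898 = 0.21633
  p_B = C(12,5)·0.40^5·0.60^7 = 792·0.01024·0.0279936 = 0.22703
  p_C = C(12,5)·0.70^5·0.30^7 = 792·0.16807·0.0002187 = 0.0291115
Multiply by the mixture weights:
  π_A·p_A = 0.25 × 0.21633 = 0.0540826
  π_B·p_B = 0.66 × 0.22703 = 0.14984
  π_C·p_C = 0.09 × 0.0291115 = 0.00262003
Marginal: 0.0540826 + 0.14984 + 0.00262003 = 0.206543
Responsibility of Process C: 0.00262003 / 0.206543 ≈ 0.0127

0.0127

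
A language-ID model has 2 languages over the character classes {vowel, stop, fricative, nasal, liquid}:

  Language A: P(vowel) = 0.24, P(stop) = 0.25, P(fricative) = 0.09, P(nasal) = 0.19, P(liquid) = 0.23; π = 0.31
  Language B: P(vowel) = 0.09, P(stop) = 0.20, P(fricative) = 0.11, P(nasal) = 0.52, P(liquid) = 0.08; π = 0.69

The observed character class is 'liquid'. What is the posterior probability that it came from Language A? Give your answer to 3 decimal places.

Posterior ∝ prior × likelihood, so P(k | x) ∝ π_k f_k(x); normalise over all components.
Component likelihoods at x = 'liquid':
  L_A = P(liquid | comp) = 0.23
  L_B = P(liquid | comp) = 0.08
Multiply by the mixture weights:
  π_A·L_A = 0.31 × 0.23 = 0.0713
  π_B·L_B = 0.69 × 0.08 = 0.0552
Evidence: 0.0713 + 0.0552 = 0.1265
So the posterior for Language A is 0.0713 / 0.1265 ≈ 0.564.

0.564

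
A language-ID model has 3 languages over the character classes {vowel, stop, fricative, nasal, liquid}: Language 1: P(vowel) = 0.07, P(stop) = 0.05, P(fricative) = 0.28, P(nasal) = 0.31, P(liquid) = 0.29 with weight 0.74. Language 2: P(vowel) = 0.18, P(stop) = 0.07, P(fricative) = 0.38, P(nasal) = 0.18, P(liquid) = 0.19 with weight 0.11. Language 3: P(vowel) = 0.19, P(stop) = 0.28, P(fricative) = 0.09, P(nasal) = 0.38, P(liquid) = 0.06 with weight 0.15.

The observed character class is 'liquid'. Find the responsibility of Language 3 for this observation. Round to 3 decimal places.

0.037

By Bayes' theorem, P(k | x) = P(Z=k) f_k(x) / Σ_j P(Z=j) f_j(x).
Component likelihoods at x = 'liquid':
  L_1 = P(liquid | comp) = 0.29
  L_2 = P(liquid | comp) = 0.19
  L_3 = P(liquid | comp) = 0.06
Prior × likelihood for each component:
  P(Z=1)·L_1 = 0.74 × 0.29 = 0.2146
  P(Z=2)·L_2 = 0.11 × 0.19 = 0.0209
  P(Z=3)·L_3 = 0.15 × 0.06 = 0.009
Denominator: 0.2146 + 0.0209 + 0.009 = 0.2445
P(Language 3 | 'liquid') ≈ 0.037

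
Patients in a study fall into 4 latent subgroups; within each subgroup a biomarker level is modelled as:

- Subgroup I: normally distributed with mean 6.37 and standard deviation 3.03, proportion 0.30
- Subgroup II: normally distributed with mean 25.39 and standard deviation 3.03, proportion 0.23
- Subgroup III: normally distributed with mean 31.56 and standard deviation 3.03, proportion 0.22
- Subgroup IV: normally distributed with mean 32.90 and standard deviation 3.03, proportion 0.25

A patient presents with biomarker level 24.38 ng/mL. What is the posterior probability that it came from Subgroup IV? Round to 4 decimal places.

0.0204

Posterior ∝ prior × likelihood, so P(k | x) ∝ π_k f_k(x); normalise over all components.
Component likelihoods at x = 24.38 ng/mL:
  L_I = 2.80338e-09
  L_II = 0.124549
  L_III = 0.00794597
  L_IV = 0.00252671
Weight by the priors:
  π_I·L_I = 0.30 × 2.80338e-09 = 8.41013e-10
  π_II·L_II = 0.23 × 0.124549 = 0.0286463
  π_III·L_III = 0.22 × 0.00794597 = 0.00174811
  π_IV·L_IV = 0.25 × 0.00252671 = 0.000631676
Evidence: 8.41013e-10 + 0.0286463 + 0.00174811 + 0.000631676 = 0.031026
P(Subgroup IV | the observation) ≈ 0.0204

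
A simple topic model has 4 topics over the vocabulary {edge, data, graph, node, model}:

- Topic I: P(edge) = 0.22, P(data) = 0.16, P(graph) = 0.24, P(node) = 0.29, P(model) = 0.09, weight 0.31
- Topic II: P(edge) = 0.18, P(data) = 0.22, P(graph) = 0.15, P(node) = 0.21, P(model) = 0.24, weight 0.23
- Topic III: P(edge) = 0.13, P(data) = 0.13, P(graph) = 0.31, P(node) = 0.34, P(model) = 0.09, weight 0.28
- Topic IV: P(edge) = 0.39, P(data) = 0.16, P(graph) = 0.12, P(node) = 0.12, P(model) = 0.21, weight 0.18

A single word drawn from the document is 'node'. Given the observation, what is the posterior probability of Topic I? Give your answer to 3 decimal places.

0.353

Posterior ∝ prior × likelihood, so P(k | x) ∝ w_k f_k(x); normalise over all components.
Component likelihoods at x = 'node':
  p_I = 0.29
  p_II = 0.21
  p_III = 0.34
  p_IV = 0.12
Unnormalised posteriors:
  w_I·p_I = 0.31 × 0.29 = 0.0899
  w_II·p_II = 0.23 × 0.21 = 0.0483
  w_III·p_III = 0.28 × 0.34 = 0.0952
  w_IV·p_IV = 0.18 × 0.12 = 0.0216
Sum: 0.0899 + 0.0483 + 0.0952 + 0.0216 = 0.255
So the posterior for Topic I is 0.0899 / 0.255 ≈ 0.353.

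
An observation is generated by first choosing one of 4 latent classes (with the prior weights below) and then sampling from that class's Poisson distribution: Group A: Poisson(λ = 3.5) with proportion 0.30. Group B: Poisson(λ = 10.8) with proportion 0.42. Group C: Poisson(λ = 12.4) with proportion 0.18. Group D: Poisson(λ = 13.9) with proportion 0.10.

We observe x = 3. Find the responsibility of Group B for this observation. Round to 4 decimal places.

By Bayes' theorem, P(k | x) = π_k f_k(x) / Σ_j π_j f_j(x).
Evaluate each component's likelihood at the observed value:
  f_A = e^(−3.5)·3.5^3/3! = 0.215785
  f_B = e^(−10.8)·10.8^3/3! = 0.00428292
  f_C = e^(−12.4)·12.4^3/3! = 0.00130877
  f_D = e^(−13.9)·13.9^3/3! = 0.000411339
Prior × likelihood for each component:
  π_A·f_A = 0.30 × 0.215785 = 0.0647356
  π_B·f_B = 0.42 × 0.00428292 = 0.00179882
  π_C·f_C = 0.18 × 0.00130877 = 0.000235578
  π_D·f_D = 0.10 × 0.000411339 = 4.11339e-05
Sum: 0.0647356 + 0.00179882 + 0.000235578 + 4.11339e-05 = 0.0668112
P(Group B | data) = 0.00179882 / 0.0668112 ≈ 0.0269

0.0269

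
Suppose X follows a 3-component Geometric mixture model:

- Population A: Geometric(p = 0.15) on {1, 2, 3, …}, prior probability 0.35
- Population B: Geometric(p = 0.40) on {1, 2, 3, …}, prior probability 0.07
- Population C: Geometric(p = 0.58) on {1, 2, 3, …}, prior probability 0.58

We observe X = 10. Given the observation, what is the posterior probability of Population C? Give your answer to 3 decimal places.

0.011

Apply Bayes' rule: the posterior for each component is proportional to its prior times its likelihood at x.
Evaluate each component's likelihood at the observed value:
  p_A = 0.0347425
  p_B = 0.00403108
  p_C = 0.000235869
Unnormalised posteriors:
  P(Z=A)·p_A = 0.35 × 0.0347425 = 0.0121599
  P(Z=B)·p_B = 0.07 × 0.00403108 = 0.000282175
  P(Z=C)·p_C = 0.58 × 0.000235869 = 0.000136804
Denominator: 0.0121599 + 0.000282175 + 0.000136804 = 0.0125789
P(Population C | x) = 0.000136804 / 0.0125789 ≈ 0.011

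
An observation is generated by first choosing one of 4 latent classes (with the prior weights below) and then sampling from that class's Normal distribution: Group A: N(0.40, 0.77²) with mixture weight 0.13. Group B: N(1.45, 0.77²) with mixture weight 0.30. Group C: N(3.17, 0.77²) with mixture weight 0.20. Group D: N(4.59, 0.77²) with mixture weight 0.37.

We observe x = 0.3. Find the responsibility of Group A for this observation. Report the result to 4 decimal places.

The responsibility of component k is π_k f_k(x) divided by Σ_j π_j f_j(x).
Evaluate each component's likelihood at the observed value:
  f_A = (1/(0.77·√(2π)))·exp(−(0.3−0.40)²/(2·0.77²)) = 0.518107·exp(-0.00843) = 0.513756
  f_B = (1/(0.77·√(2π)))·exp(−(0.3−1.45)²/(2·0.77²)) = 0.518107·exp(-1.11528) = 0.169847
  f_C = (1/(0.77·√(2π)))·exp(−(0.3−3.17)²/(2·0.77²)) = 0.518107·exp(-6.94628) = 0.000498526
  f_D = (1/(0.77·√(2π)))·exp(−(0.3−4.59)²/(2·0.77²)) = 0.518107·exp(-15.52041) = 9.41872e-08
Unnormalised posteriors:
  π_A·f_A = 0.13 × 0.513756 = 0.0667883
  π_B·f_B = 0.30 × 0.169847 = 0.0509542
  π_C·f_C = 0.20 × 0.000498526 = 9.97052e-05
  π_D·f_D = 0.37 × 9.41872e-08 = 3.48493e-08
Evidence: 0.0667883 + 0.0509542 + 9.97052e-05 + 3.48493e-08 = 0.117842
Responsibility of Group A: 0.0667883 / 0.117842 ≈ 0.5668

0.5668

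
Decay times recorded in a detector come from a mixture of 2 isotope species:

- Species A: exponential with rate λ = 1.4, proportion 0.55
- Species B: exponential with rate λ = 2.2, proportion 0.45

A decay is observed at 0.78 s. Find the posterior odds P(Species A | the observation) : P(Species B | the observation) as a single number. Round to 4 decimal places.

The posterior odds equal the prior odds times the likelihood ratio: (w_i/w_j)·(f_i(x)/f_j(x)).
Evaluate each component's likelihood at the observed value:
  L_A = 1.4·e^(−1.4·0.78) = 1.4·e^(−1.0920) = 0.469763
  L_B = 2.2·e^(−2.2·0.78) = 2.2·e^(−1.7160) = 0.395524
Posterior odds = (w_A·L_A) / (w_B·L_B) = (0.55·0.469763) / (0.45·0.395524) = 0.258369 / 0.177986 ≈ 1.4516

1.4516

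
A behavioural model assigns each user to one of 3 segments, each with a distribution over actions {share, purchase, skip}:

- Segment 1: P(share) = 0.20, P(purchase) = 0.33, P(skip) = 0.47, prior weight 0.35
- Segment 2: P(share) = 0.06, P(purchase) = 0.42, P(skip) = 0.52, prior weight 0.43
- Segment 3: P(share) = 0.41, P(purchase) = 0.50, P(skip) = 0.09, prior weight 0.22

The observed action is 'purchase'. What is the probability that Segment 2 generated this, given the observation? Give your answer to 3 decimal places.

0.445

The responsibility of component k is π_k f_k(x) divided by Σ_j π_j f_j(x).
Component likelihoods at x = 'purchase':
  p_1 = 0.33
  p_2 = 0.42
  p_3 = 0.5
Multiply by the mixture weights:
  π_1·p_1 = 0.35 × 0.33 = 0.1155
  π_2·p_2 = 0.43 × 0.42 = 0.1806
  π_3·p_3 = 0.22 × 0.5 = 0.11
Denominator: 0.1155 + 0.1806 + 0.11 = 0.4061
Responsibility of Segment 2: 0.1806 / 0.4061 ≈ 0.445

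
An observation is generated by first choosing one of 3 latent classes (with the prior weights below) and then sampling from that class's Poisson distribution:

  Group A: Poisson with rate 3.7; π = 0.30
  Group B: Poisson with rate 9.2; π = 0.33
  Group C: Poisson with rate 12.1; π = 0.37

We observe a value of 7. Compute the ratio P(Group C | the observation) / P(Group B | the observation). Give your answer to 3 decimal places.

Only the two components matter; the odds are (π_i f_i(x)) / (π_j f_j(x)).
Poisson probabilities:
  p_A = e^(−3.7)·3.7^7/7! = 0.0465685
  p_B = e^(−9.2)·9.2^7/7! = 0.111834
  p_C = e^(−12.1)·12.1^7/7! = 0.0418894
Odds = (0.37/0.33) × (0.0418894/0.111834) = 1.12121 × 0.374566 ≈ 0.420

0.420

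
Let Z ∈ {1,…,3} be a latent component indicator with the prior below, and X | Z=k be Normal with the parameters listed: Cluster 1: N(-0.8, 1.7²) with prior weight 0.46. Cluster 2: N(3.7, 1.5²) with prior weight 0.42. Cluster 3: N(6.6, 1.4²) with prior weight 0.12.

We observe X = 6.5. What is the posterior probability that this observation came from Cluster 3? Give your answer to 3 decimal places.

By Bayes' theorem, P(k | x) = π_k f_k(x) / Σ_j π_j f_j(x).
Component likelihoods at x = 6.5:
  L_1 = 2.3248e-05
  L_2 = 0.0465781
  L_3 = 0.284233
Prior × likelihood for each component:
  π_1·L_1 = 0.46 × 2.3248e-05 = 1.06941e-05
  π_2·L_2 = 0.42 × 0.0465781 = 0.0195628
  π_3·L_3 = 0.12 × 0.284233 = 0.0341079
Normaliser: 1.06941e-05 + 0.0195628 + 0.0341079 = 0.0536814
Responsibility of Cluster 3: 0.0341079 / 0.0536814 ≈ 0.635

0.635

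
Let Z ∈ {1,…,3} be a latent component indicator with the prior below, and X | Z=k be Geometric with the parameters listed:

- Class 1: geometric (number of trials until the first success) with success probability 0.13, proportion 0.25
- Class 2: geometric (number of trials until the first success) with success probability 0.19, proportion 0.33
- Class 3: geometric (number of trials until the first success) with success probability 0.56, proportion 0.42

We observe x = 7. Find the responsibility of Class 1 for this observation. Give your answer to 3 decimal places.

0.421

The responsibility of component k is w_k f_k(x) divided by Σ_j w_j f_j(x).
Geometric probabilities:
  L_1 = 0.13·(1−0.13)^6 = 0.13·0.433626 = 0.0563714
  L_2 = 0.19·(1−0.19)^6 = 0.19·0.28243 = 0.0536616
  L_3 = 0.56·(1−0.56)^6 = 0.56·0.00725631 = 0.00406354
Multiply by the mixture weights:
  w_1·L_1 = 0.25 × 0.0563714 = 0.0140929
  w_2·L_2 = 0.33 × 0.0536616 = 0.0177083
  w_3·L_3 = 0.42 × 0.00406354 = 0.00170669
Sum: 0.0140929 + 0.0177083 + 0.00170669 = 0.0335079
P(Class 1 | data) ≈ 0.421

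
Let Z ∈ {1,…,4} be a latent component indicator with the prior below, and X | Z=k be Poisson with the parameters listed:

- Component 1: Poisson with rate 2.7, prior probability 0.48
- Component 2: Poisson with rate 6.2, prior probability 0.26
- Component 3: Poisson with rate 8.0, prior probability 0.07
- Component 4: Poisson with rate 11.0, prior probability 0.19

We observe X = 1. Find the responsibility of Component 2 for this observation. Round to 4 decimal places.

The responsibility of component k is P(Z=k) f_k(x) divided by Σ_j P(Z=j) f_j(x).
Evaluate each component's likelihood at the observed value:
  p_1 = 0.181455
  p_2 = 0.0125825
  p_3 = 0.0026837
  p_4 = 0.000183719
Weight by the priors:
  P(Z=1)·p_1 = 0.48 × 0.181455 = 0.0870983
  P(Z=2)·p_2 = 0.26 × 0.0125825 = 0.00327144
  P(Z=3)·p_3 = 0.07 × 0.0026837 = 0.000187859
  P(Z=4)·p_4 = 0.19 × 0.000183719 = 3.49066e-05
Denominator: 0.0870983 + 0.00327144 + 0.000187859 + 3.49066e-05 = 0.0905926
P(Component 2 | x) ≈ 0.0361

0.0361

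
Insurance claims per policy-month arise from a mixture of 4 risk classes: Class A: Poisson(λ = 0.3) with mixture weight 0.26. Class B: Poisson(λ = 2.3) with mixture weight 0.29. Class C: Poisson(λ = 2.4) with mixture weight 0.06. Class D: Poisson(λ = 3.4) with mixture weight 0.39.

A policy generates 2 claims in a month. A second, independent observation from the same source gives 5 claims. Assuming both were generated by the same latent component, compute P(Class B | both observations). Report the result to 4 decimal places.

0.2835

The responsibility of component k is w_k f_k(x) divided by Σ_j w_j f_j(x).
Since both observations come from the same component, the likelihood for component k is f_k(x₁)·f_k(x₂).
  L_A = [e^(−0.3)·0.3^2/2! = 0.0333368] × [1.50016e-05] = 5.00105e-07
  L_B = [e^(−2.3)·2.3^2/2! = 0.265185] × [0.053775] = 0.0142603
  L_C = [e^(−2.4)·2.4^2/2! = 0.261268] × [0.0601961] = 0.0157273
  L_D = [e^(−3.4)·3.4^2/2! = 0.192898] × [0.126361] = 0.0243747
Multiply by the mixture weights:
  w_A·L_A = 0.26 × 5.00105e-07 = 1.30027e-07
  w_B·L_B = 0.29 × 0.0142603 = 0.00413549
  w_C·L_C = 0.06 × 0.0157273 = 0.000943637
  w_D·L_D = 0.39 × 0.0243747 = 0.00950612
Sum: 1.30027e-07 + 0.00413549 + 0.000943637 + 0.00950612 = 0.0145854
Responsibility of Class B: 0.00413549 / 0.0145854 ≈ 0.2835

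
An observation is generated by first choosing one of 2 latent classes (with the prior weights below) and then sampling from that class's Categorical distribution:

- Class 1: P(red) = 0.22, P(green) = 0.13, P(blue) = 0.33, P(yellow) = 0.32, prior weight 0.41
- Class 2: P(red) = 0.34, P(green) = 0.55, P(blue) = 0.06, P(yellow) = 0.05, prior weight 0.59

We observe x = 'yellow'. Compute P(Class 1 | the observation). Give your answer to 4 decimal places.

Posterior ∝ prior × likelihood, so P(k | x) ∝ π_k f_k(x); normalise over all components.
Evaluate each component's likelihood at the observed value:
  f_1 = 0.32
  f_2 = 0.05
Prior × likelihood for each component:
  π_1·f_1 = 0.41 × 0.32 = 0.1312
  π_2·f_2 = 0.59 × 0.05 = 0.0295
Evidence: 0.1312 + 0.0295 = 0.1607
P(Class 1 | the observation) ≈ 0.8164

0.8164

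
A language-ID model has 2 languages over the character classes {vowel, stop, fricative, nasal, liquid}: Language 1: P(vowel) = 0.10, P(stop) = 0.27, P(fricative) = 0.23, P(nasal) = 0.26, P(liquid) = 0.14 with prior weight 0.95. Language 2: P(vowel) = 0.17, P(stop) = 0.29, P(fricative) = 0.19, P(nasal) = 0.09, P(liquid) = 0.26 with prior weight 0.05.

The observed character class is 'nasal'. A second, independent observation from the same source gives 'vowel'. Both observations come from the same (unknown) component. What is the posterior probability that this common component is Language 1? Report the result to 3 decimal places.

0.970

By Bayes' theorem, P(k | x) = π_k f_k(x) / Σ_j π_j f_j(x).
Since both observations come from the same component, the likelihood for component k is f_k(x₁)·f_k(x₂).
  L_1 = [P(nasal | comp) = 0.26] × [0.1] = 0.026
  L_2 = [P(nasal | comp) = 0.09] × [0.17] = 0.0153
Prior × likelihood for each component:
  π_1·L_1 = 0.95 × 0.026 = 0.0247
  π_2·L_2 = 0.05 × 0.0153 = 0.000765
Normaliser: 0.0247 + 0.000765 = 0.025465
So the posterior for Language 1 is 0.0247 / 0.025465 ≈ 0.970.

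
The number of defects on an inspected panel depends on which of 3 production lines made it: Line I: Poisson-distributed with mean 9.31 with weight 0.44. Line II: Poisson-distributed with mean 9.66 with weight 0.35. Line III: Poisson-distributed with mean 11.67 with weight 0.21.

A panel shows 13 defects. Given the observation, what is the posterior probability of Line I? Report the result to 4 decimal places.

0.3629

The responsibility of component k is π_k f_k(x) divided by Σ_j π_j f_j(x).
Component likelihoods at x = 13 defects:
  f_I = 0.0573831
  f_II = 0.0653338
  f_III = 0.102194
Multiply by the mixture weights:
  π_I·f_I = 0.44 × 0.0573831 = 0.0252486
  π_II·f_II = 0.35 × 0.0653338 = 0.0228668
  π_III·f_III = 0.21 × 0.102194 = 0.0214607
Denominator: 0.0252486 + 0.0228668 + 0.0214607 = 0.0695761
P(Line I | the observation) ≈ 0.3629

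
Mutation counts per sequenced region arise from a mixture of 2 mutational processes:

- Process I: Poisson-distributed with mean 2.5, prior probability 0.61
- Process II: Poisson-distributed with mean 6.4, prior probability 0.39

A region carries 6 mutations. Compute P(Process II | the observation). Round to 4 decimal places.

By Bayes' theorem, P(k | x) = w_k f_k(x) / Σ_j w_j f_j(x).
Evaluate each component's likelihood at the observed value:
  L_I = 0.0278337
  L_II = 0.158585
Prior × likelihood for each component:
  w_I·L_I = 0.61 × 0.0278337 = 0.0169786
  w_II·L_II = 0.39 × 0.158585 = 0.0618482
Normaliser: 0.0169786 + 0.0618482 = 0.0788268
Responsibility of Process II: 0.0618482 / 0.0788268 ≈ 0.7846

0.7846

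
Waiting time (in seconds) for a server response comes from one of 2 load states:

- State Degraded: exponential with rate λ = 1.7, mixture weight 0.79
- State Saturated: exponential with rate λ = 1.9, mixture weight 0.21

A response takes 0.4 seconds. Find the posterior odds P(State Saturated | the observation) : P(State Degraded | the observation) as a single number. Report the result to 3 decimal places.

0.274

Since P(k|x) ∝ P(Z=k) f_k(x), the posterior odds are P(Z=i) f_i(x) / (P(Z=j) f_j(x)).
Evaluate each component's likelihood at the observed value:
  f_Degraded = 1.7·e^(−1.7·0.4) = 1.7·e^(−0.6800) = 0.861249
  f_Saturated = 1.9·e^(−1.9·0.4) = 1.9·e^(−0.7600) = 0.888566
Posterior odds = (P(Z=Saturated)·f_Saturated) / (P(Z=Degraded)·f_Degraded) = (0.21·0.888566) / (0.79·0.861249) = 0.186599 / 0.680387 ≈ 0.274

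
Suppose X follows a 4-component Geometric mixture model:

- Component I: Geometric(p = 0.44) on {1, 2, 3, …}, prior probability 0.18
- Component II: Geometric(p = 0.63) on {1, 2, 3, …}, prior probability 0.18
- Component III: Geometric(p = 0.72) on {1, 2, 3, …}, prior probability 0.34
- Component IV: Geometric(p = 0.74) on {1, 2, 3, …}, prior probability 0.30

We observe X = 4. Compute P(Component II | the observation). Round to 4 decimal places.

Posterior ∝ prior × likelihood, so P(k | x) ∝ w_k f_k(x); normalise over all components.
Evaluate each component's likelihood at the observed value:
  f_I = 0.077271
  f_II = 0.0319114
  f_III = 0.0158054
  f_IV = 0.0130062
Prior × likelihood for each component:
  w_I·f_I = 0.18 × 0.077271 = 0.0139088
  w_II·f_II = 0.18 × 0.0319114 = 0.00574405
  w_III·f_III = 0.34 × 0.0158054 = 0.00537385
  w_IV·f_IV = 0.30 × 0.0130062 = 0.00390187
Evidence: 0.0139088 + 0.00574405 + 0.00537385 + 0.00390187 = 0.0289286
So the posterior for Component II is 0.00574405 / 0.0289286 ≈ 0.1986.

0.1986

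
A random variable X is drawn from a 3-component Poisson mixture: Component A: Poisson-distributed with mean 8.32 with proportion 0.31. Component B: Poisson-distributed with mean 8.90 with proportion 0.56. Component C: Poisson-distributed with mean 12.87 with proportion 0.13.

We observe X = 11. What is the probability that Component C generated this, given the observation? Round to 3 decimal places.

0.147

The responsibility of component k is π_k f_k(x) divided by Σ_j π_j f_j(x).
Component likelihoods at x = 11:
  p_A = e^(−8.32)·8.32^11/11! = 0.0806995
  p_B = e^(−8.90)·8.90^11/11! = 0.094823
  p_C = e^(−12.87)·12.87^11/11! = 0.103476
Prior × likelihood for each component:
  π_A·p_A = 0.31 × 0.0806995 = 0.0250168
  π_B·p_B = 0.56 × 0.094823 = 0.0531009
  π_C·p_C = 0.13 × 0.103476 = 0.0134518
Normaliser: 0.0250168 + 0.0531009 + 0.0134518 = 0.0915695
Responsibility of Component C: 0.0134518 / 0.0915695 ≈ 0.147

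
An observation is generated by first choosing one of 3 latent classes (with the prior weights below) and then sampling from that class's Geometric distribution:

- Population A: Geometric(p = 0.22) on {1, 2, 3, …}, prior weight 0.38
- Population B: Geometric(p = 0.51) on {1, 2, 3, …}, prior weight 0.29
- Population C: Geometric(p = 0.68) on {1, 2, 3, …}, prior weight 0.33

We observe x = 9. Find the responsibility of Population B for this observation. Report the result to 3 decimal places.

The responsibility of component k is π_k f_k(x) divided by Σ_j π_j f_j(x).
Geometric probabilities:
  f_A = 0.0301425
  f_B = 0.00169488
  f_C = 7.47668e-05
Unnormalised posteriors:
  π_A·f_A = 0.38 × 0.0301425 = 0.0114542
  π_B·f_B = 0.29 × 0.00169488 = 0.000491515
  π_C·f_C = 0.33 × 7.47668e-05 = 2.4673e-05
Sum: 0.0114542 + 0.000491515 + 2.4673e-05 = 0.0119703
Responsibility of Population B: 0.000491515 / 0.0119703 ≈ 0.041

0.041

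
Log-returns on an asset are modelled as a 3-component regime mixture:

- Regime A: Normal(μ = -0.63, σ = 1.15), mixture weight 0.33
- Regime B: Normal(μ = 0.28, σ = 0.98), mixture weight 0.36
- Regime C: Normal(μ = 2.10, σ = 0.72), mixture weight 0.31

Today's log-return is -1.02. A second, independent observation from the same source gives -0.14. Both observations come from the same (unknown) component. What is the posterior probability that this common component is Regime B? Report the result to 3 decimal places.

By Bayes' theorem, P(k | x) = w_k f_k(x) / Σ_j w_j f_j(x).
Since both observations come from the same component, the likelihood for component k is f_k(x₁)·f_k(x₂).
  f_A = [(1/(1.15·√(2π)))·exp(−(-1.02−-0.63)²/(2·1.15²)) = 0.346906·exp(-0.05750) = 0.32752] × [0.316803] = 0.103759
  f_B = [(1/(0.98·√(2π)))·exp(−(-1.02−0.28)²/(2·0.98²)) = 0.407084·exp(-0.87984) = 0.168878] × [0.371364] = 0.0627153
  f_C = [(1/(0.72·√(2π)))·exp(−(-1.02−2.10)²/(2·0.72²)) = 0.554087·exp(-9.38889) = 4.63484e-05] × [0.00438336] = 2.03162e-07
Multiply by the mixture weights:
  w_A·f_A = 0.33 × 0.103759 = 0.0342406
  w_B·f_B = 0.36 × 0.0627153 = 0.0225775
  w_C·f_C = 0.31 × 2.03162e-07 = 6.29801e-08
Normaliser: 0.0342406 + 0.0225775 + 6.29801e-08 = 0.0568182
P(Regime B | x₁, x₂) = 0.0225775 / 0.0568182 ≈ 0.397

0.397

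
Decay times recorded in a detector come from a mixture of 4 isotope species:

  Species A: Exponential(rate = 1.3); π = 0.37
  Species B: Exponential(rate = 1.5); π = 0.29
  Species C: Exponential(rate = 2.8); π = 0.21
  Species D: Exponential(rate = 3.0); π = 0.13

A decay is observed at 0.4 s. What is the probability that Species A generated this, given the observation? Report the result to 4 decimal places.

0.3429

By Bayes' theorem, P(k | x) = π_k f_k(x) / Σ_j π_j f_j(x).
Evaluate each component's likelihood at the observed value:
  f_A = 1.3·e^(−1.3·0.4) = 1.3·e^(−0.5200) = 0.772877
  f_B = 1.5·e^(−1.5·0.4) = 1.5·e^(−0.6000) = 0.823217
  f_C = 2.8·e^(−2.8·0.4) = 2.8·e^(−1.1200) = 0.913583
  f_D = 3.0·e^(−3.0·0.4) = 3.0·e^(−1.2000) = 0.903583
Weight by the priors:
  π_A·f_A = 0.37 × 0.772877 = 0.285964
  π_B·f_B = 0.29 × 0.823217 = 0.238733
  π_C·f_C = 0.21 × 0.913583 = 0.191853
  π_D·f_D = 0.13 × 0.903583 = 0.117466
Normaliser: 0.285964 + 0.238733 + 0.191853 + 0.117466 = 0.834016
Responsibility of Species A: 0.285964 / 0.834016 ≈ 0.3429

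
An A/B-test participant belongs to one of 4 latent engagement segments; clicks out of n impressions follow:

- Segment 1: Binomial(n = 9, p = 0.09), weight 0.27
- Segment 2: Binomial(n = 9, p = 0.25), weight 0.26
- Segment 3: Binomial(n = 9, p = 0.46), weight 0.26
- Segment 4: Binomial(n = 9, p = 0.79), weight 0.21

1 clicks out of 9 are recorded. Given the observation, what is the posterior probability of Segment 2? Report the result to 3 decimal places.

Apply Bayes' rule: the posterior for each component is proportional to its prior times its likelihood at x.
Component likelihoods at x = 1 clicks out of 9:
  p_1 = C(9,1)·0.09^1·0.91^8 = 9·0.09·0.470253 = 0.380905
  p_2 = C(9,1)·0.25^1·0.75^8 = 9·0.25·0.100113 = 0.225254
  p_3 = C(9,1)·0.46^1·0.54^8 = 9·0.46·0.0072302 = 0.029933
  p_4 = C(9,1)·0.79^1·0.21^8 = 9·0.79·3.78229e-06 = 2.68921e-05
Prior × likelihood for each component:
  π_1·p_1 = 0.27 × 0.380905 = 0.102844
  π_2·p_2 = 0.26 × 0.225254 = 0.0585661
  π_3·p_3 = 0.26 × 0.029933 = 0.00778258
  π_4·p_4 = 0.21 × 2.68921e-05 = 5.64733e-06
Evidence: 0.102844 + 0.0585661 + 0.00778258 + 5.64733e-06 = 0.169199
P(Segment 2 | x) ≈ 0.346

0.346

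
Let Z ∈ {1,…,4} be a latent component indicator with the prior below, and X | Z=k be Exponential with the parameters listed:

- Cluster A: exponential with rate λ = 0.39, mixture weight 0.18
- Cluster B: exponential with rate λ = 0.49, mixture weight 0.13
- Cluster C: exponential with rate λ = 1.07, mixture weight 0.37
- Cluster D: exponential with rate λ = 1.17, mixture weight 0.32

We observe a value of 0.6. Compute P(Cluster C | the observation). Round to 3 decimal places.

0.419

The responsibility of component k is w_k f_k(x) divided by Σ_j w_j f_j(x).
Evaluate each component's likelihood at the observed value:
  f_A = 0.308631
  f_B = 0.365185
  f_C = 0.563076
  f_D = 0.579844
Unnormalised posteriors:
  w_A·f_A = 0.18 × 0.308631 = 0.0555536
  w_B·f_B = 0.13 × 0.365185 = 0.0474741
  w_C·f_C = 0.37 × 0.563076 = 0.208338
  w_D·f_D = 0.32 × 0.579844 = 0.18555
Sum: 0.0555536 + 0.0474741 + 0.208338 + 0.18555 = 0.496916
So the posterior for Cluster C is 0.208338 / 0.496916 ≈ 0.419.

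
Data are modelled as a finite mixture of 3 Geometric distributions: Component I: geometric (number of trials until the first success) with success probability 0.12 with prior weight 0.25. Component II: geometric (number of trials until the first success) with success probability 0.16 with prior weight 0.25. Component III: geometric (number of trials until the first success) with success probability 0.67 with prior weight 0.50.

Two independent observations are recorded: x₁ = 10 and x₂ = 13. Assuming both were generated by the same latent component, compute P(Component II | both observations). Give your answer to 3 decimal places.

0.401

The responsibility of component k is π_k f_k(x) divided by Σ_j π_j f_j(x).
Since both observations come from the same component, the likelihood for component k is f_k(x₁)·f_k(x₂).
  L_I = [0.0379774] × [0.0258805] = 0.000982876
  L_II = [0.0333145] × [0.0197456] = 0.000657817
  L_III = [3.10957e-05] × [1.11749e-06] = 3.4749e-11
Weight by the priors:
  π_I·L_I = 0.25 × 0.000982876 = 0.000245719
  π_II·L_II = 0.25 × 0.000657817 = 0.000164454
  π_III·L_III = 0.50 × 3.4749e-11 = 1.73745e-11
Sum: 0.000245719 + 0.000164454 + 1.73745e-11 = 0.000410173
Responsibility of Component II: 0.000164454 / 0.000410173 ≈ 0.401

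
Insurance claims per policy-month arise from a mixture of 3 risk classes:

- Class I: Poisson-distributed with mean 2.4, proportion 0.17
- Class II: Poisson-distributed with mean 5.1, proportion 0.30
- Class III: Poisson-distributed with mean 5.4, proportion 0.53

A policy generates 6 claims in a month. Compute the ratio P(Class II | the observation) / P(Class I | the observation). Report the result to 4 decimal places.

Only the two components matter; the odds are (w_i f_i(x)) / (w_j f_j(x)).
Component likelihoods at x = 6 claims:
  L_I = 0.0240784
  L_II = 0.149
  L_III = 0.155539
Odds = (0.30/0.17) × (0.149/0.0240784) = 1.76471 × 6.18812 ≈ 10.9202

10.9202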